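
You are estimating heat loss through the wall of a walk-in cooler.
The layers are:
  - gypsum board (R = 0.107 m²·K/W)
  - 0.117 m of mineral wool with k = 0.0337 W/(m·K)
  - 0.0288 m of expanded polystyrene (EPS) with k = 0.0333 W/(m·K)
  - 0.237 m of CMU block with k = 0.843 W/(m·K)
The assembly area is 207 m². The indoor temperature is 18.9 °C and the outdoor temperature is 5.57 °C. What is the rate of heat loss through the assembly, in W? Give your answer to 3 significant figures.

0.117/0.0337 = 3.472
0.0288/0.0333 = 0.8649
0.237/0.843 = 0.2811
R_total = 0.107 + 3.472 + 0.8649 + 0.2811 = 4.725 m²·K/W
Q = A·ΔT/R = 207 × (18.9 − 5.57) / 4.725 = 584 W

584 W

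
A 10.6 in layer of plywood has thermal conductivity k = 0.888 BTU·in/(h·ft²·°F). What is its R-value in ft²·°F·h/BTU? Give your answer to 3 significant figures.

R = L/k = 10.6/0.888 = 11.94 ft²·°F·h/BTU

11.9 ft²·°F·h/BTU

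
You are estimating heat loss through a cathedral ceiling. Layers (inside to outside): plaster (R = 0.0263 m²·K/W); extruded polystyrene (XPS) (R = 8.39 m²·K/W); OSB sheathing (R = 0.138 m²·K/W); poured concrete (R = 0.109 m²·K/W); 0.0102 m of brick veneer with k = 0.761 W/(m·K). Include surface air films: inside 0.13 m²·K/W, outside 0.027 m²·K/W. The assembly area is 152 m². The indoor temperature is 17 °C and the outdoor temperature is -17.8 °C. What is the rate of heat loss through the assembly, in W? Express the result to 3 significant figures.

0.0102/0.761 = 0.0134
R_total = 0.13 + 0.0263 + 8.39 + 0.138 + 0.109 + 0.0134 + 0.027 = 8.834 m²·K/W
Q = A·ΔT/R = 152 × (17 − (-17.8)) / 8.834 = 598.8 W

599 W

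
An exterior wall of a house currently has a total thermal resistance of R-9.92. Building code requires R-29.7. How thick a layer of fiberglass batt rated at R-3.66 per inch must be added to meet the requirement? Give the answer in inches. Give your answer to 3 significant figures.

5.40 in

ΔR = 29.7 − 9.92 = 19.78 ft²·°F·h/BTU
L = ΔR / (R/in) = 19.78/3.66 = 5.404 in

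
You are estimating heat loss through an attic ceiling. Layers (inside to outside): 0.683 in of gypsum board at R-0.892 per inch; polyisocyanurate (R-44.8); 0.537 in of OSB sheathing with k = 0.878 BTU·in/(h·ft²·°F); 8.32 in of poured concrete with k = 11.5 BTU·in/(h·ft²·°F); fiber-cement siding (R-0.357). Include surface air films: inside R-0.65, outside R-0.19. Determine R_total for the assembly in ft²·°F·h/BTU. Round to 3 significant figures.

47.9 ft²·°F·h/BTU

0.683 × 0.892 = 0.6092
0.537/0.878 = 0.6116
8.32/11.5 = 0.7235
R_total = 0.65 + 0.6092 + 44.8 + 0.6116 + 0.7235 + 0.357 + 0.19 = 47.94 ft²·°F·h/BTU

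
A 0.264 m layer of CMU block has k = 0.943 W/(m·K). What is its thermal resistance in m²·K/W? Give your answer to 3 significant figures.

R = L/k = 0.264/0.943 = 0.28 m²·K/W

0.280 m²·K/W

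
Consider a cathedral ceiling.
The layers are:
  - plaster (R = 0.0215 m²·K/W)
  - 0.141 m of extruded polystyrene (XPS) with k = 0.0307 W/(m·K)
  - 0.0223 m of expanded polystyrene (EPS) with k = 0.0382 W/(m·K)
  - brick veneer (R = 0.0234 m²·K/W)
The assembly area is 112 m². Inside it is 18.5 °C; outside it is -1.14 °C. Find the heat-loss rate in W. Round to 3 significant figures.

421 W

0.141/0.0307 = 4.593
0.0223/0.0382 = 0.5838
R_total = 0.0215 + 4.593 + 0.5838 + 0.0234 = 5.222 m²·K/W
Q = A·ΔT/R = 112 × (18.5 − (-1.14)) / 5.222 = 421.3 W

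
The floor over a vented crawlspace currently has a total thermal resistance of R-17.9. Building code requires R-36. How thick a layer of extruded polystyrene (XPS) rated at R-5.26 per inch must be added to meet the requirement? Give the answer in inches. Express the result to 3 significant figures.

3.44 in

ΔR = 36 − 17.9 = 18.1 ft²·°F·h/BTU
L = ΔR / (R/in) = 18.1/5.26 = 3.441 in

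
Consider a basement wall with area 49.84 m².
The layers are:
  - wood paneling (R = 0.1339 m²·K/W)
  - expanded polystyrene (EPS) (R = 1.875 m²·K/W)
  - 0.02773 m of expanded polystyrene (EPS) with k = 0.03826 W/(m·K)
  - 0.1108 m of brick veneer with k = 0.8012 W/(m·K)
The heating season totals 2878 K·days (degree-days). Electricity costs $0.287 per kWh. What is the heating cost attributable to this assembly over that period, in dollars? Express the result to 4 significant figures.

344.0 dollars

0.02773/0.03826 = 0.72478
0.1108/0.8012 = 0.13829
R_total = 0.1339 + 1.875 + 0.72478 + 0.13829 = 2.872 m²·K/W
E = A × HDD × 24 / R / 1000 = 49.84 × 2878 × 24 / 2.872 / 1000 = 1198.7 kWh
Cost = 1198.7 × 0.287 = $344.02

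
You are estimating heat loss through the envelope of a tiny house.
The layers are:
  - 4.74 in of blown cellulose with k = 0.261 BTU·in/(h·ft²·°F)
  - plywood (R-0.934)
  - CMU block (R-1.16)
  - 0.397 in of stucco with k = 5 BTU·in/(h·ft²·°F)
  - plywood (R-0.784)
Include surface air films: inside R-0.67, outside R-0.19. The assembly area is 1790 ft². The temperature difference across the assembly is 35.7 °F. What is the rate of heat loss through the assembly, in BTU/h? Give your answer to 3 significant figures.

2910 BTU/h

4.74/0.261 = 18.16
0.397/5 = 0.0794
R_total = 0.67 + 18.16 + 0.934 + 1.16 + 0.0794 + 0.784 + 0.19 = 21.98 ft²·°F·h/BTU
Q = A·ΔT/R = 1790 × 35.7 / 21.98 = 2908 BTU/h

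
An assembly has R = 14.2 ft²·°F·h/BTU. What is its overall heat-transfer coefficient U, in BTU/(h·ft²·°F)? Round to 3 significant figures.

0.0704 BTU/(h·ft²·°F)

U = 1/R = 1/14.2 = 0.07042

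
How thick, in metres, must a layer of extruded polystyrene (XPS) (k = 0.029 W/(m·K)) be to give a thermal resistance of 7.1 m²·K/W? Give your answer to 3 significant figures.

0.206 m

L = R·k = 7.1 × 0.029 = 0.2059 m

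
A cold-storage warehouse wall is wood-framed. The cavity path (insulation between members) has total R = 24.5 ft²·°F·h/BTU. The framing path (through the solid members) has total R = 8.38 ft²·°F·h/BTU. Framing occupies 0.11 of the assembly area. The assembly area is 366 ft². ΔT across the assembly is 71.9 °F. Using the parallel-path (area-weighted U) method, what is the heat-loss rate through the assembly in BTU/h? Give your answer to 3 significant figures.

U_eff = 0.89/24.5 + 0.11/8.38 = 0.03633 + 0.01313 = 0.04945
R_eff = 1/U_eff = 20.22 ft²·°F·h/BTU
Q = 366 × 71.9 / 20.22 = 1301 BTU/h

1300 BTU/h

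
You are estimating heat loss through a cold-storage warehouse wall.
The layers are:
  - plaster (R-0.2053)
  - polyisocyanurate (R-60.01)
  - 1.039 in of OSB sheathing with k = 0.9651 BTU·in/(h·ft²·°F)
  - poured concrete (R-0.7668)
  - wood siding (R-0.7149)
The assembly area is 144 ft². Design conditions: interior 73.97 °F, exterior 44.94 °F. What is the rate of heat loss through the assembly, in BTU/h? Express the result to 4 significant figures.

1.039/0.9651 = 1.0766
R_total = 0.2053 + 60.01 + 1.0766 + 0.7668 + 0.7149 = 62.774 ft²·°F·h/BTU
Q = A·ΔT/R = 144 × (73.97 − 44.94) / 62.774 = 66.594 BTU/h

66.59 BTU/h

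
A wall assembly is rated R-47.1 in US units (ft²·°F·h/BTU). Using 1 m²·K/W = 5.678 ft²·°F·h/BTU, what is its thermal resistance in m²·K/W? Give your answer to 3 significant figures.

R_SI = 47.1/5.678 = 8.295

8.30 m²·K/W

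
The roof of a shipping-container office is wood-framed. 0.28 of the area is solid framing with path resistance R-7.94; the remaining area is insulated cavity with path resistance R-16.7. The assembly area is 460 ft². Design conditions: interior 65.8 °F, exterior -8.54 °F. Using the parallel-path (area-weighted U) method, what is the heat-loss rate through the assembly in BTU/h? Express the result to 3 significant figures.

U_eff = 0.72/16.7 + 0.28/7.94 = 0.04311 + 0.03526 = 0.07838
R_eff = 1/U_eff = 12.76 ft²·°F·h/BTU
Q = 460 × (65.8 − (-8.54)) / 12.76 = 2680 BTU/h

2680 BTU/h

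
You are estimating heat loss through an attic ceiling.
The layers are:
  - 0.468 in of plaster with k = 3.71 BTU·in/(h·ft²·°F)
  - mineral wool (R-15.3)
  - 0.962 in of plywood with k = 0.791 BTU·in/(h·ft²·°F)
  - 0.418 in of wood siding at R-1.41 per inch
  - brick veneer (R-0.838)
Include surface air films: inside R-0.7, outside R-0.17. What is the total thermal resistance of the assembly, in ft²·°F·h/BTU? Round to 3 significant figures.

0.468/3.71 = 0.1261
0.962/0.791 = 1.216
0.418 × 1.41 = 0.5894
R_total = 0.7 + 0.1261 + 15.3 + 1.216 + 0.5894 + 0.838 + 0.17 = 18.94 ft²·°F·h/BTU

18.9 ft²·°F·h/BTU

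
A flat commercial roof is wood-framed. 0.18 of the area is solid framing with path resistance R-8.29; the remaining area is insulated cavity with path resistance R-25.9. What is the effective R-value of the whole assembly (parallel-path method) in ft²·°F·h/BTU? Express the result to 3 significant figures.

U_eff = 0.82/25.9 + 0.18/8.29 = 0.03166 + 0.02171 = 0.05337
R_eff = 1/U_eff = 18.74 ft²·°F·h/BTU

18.7 ft²·°F·h/BTU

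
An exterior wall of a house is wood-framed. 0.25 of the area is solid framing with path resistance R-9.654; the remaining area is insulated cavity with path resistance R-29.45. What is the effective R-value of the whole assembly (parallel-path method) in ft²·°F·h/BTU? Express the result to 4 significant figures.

U_eff = 0.75/29.45 + 0.25/9.654 = 0.025467 + 0.025896 = 0.051363
R_eff = 1/U_eff = 19.469 ft²·°F·h/BTU

19.47 ft²·°F·h/BTU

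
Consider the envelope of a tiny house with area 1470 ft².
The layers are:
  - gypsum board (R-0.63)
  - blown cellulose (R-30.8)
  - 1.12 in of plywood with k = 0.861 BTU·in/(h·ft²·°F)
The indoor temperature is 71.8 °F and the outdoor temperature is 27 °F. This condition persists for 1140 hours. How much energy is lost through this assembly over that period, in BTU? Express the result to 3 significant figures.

1.12/0.861 = 1.301
R_total = 0.63 + 30.8 + 1.301 = 32.73 ft²·°F·h/BTU
Q = 1470 × (71.8 − 27) / 32.73 = 2012 BTU/h
E = 2012 × 1140 = 2294000 BTU

2290000 BTU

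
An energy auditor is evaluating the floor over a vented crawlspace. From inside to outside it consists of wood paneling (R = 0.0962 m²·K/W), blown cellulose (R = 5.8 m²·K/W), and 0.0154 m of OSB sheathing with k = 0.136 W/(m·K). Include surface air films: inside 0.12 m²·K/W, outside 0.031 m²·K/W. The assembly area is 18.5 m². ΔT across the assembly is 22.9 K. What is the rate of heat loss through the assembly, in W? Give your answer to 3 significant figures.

68.8 W

0.0154/0.136 = 0.1132
R_total = 0.12 + 0.0962 + 5.8 + 0.1132 + 0.031 = 6.16 m²·K/W
Q = A·ΔT/R = 18.5 × 22.9 / 6.16 = 68.77 W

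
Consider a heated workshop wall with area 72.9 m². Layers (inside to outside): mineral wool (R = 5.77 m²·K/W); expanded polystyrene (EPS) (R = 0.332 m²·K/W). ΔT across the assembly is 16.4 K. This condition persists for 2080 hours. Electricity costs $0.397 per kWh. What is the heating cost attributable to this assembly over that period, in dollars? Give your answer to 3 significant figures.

162 dollars

R_total = 5.77 + 0.332 = 6.102 m²·K/W
Q = 72.9 × 16.4 / 6.102 = 195.9 W
E = 195.9 W × 2080 h / 1000 = 407.5 kWh
Cost = 407.5 × 0.397 = $161.8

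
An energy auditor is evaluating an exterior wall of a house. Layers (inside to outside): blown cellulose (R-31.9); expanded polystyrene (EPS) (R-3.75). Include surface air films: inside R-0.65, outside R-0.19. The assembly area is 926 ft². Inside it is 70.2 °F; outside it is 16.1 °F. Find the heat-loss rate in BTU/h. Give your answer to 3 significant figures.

R_total = 0.65 + 31.9 + 3.75 + 0.19 = 36.49 ft²·°F·h/BTU
Q = A·ΔT/R = 926 × (70.2 − 16.1) / 36.49 = 1373 BTU/h

1370 BTU/h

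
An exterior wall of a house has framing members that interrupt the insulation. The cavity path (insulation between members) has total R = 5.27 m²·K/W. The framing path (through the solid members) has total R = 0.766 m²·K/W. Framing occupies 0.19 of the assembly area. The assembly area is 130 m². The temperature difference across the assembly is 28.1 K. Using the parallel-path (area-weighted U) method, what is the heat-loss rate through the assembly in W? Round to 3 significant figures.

1470 W

U_eff = 0.81/5.27 + 0.19/0.766 = 0.1537 + 0.248 = 0.4017
R_eff = 1/U_eff = 2.489 m²·K/W
Q = 130 × 28.1 / 2.489 = 1468 W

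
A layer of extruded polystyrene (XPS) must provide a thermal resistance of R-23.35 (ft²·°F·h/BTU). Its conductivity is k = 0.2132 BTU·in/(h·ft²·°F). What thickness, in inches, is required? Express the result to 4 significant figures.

4.978 in

L = R × k = 23.35 × 0.2132 = 4.9782 in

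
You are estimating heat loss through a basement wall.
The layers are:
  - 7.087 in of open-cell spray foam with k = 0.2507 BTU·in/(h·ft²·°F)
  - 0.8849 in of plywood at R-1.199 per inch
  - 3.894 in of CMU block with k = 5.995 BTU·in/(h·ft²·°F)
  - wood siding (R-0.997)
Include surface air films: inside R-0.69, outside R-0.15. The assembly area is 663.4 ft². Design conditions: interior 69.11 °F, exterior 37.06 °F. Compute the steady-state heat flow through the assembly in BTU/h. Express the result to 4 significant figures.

668.3 BTU/h

7.087/0.2507 = 28.269
0.8849 × 1.199 = 1.061
3.894/5.995 = 0.64954
R_total = 0.69 + 28.269 + 1.061 + 0.64954 + 0.997 + 0.15 = 31.816 ft²·°F·h/BTU
Q = A·ΔT/R = 663.4 × (69.11 − 37.06) / 31.816 = 668.27 BTU/h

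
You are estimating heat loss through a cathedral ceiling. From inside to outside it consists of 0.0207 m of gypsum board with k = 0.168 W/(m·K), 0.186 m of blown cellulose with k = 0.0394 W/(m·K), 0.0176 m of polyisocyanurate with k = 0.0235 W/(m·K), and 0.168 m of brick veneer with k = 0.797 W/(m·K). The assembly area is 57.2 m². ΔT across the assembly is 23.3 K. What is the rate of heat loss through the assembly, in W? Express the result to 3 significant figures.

0.0207/0.168 = 0.1232
0.186/0.0394 = 4.721
0.0176/0.0235 = 0.7489
0.168/0.797 = 0.2108
R_total = 0.1232 + 4.721 + 0.7489 + 0.2108 = 5.804 m²·K/W
Q = A·ΔT/R = 57.2 × 23.3 / 5.804 = 229.6 W

230 W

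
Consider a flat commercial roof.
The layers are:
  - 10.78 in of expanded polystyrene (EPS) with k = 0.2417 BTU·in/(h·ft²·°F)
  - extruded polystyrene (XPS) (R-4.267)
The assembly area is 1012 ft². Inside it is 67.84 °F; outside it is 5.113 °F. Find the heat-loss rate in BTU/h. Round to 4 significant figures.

1299 BTU/h

10.78/0.2417 = 44.601
R_total = 44.601 + 4.267 = 48.868 ft²·°F·h/BTU
Q = A·ΔT/R = 1012 × (67.84 − 5.113) / 48.868 = 1299 BTU/h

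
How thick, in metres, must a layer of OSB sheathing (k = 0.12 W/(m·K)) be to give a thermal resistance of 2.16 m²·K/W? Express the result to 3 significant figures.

0.259 m

L = R·k = 2.16 × 0.12 = 0.2592 m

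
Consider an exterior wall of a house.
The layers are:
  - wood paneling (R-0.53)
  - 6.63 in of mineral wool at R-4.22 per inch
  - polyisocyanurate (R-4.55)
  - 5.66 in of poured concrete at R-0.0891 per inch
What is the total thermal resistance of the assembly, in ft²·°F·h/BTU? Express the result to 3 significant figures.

6.63 × 4.22 = 27.98
5.66 × 0.0891 = 0.5043
R_total = 0.53 + 27.98 + 4.55 + 0.5043 = 33.56 ft²·°F·h/BTU

33.6 ft²·°F·h/BTU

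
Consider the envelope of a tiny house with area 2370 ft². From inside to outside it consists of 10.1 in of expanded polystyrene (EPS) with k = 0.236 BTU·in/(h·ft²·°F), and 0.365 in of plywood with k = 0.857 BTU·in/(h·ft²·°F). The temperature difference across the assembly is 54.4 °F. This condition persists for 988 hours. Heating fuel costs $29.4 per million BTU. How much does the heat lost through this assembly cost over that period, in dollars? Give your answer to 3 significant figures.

10.1/0.236 = 42.8
0.365/0.857 = 0.4259
R_total = 42.8 + 0.4259 = 43.22 ft²·°F·h/BTU
Q = 2370 × 54.4 / 43.22 = 2983 BTU/h
E = 2983 × 988 = 2947000 BTU
Cost = 2947000/10⁶ × 29.4 = $86.64

86.6 dollars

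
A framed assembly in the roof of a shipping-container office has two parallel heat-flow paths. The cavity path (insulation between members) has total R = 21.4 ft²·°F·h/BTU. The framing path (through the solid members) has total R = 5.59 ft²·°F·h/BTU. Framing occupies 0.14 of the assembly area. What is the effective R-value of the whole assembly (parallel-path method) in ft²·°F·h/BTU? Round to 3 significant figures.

U_eff = 0.86/21.4 + 0.14/5.59 = 0.04019 + 0.02504 = 0.06523
R_eff = 1/U_eff = 15.33 ft²·°F·h/BTU

15.3 ft²·°F·h/BTU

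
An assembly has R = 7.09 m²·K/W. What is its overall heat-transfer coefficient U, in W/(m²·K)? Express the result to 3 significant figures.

0.141 W/(m²·K)

U = 1/R = 1/7.09 = 0.141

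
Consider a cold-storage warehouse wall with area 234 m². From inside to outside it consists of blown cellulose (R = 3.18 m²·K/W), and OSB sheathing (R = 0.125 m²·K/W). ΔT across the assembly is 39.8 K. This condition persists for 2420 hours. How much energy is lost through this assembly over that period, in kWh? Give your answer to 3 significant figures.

6820 kWh

R_total = 3.18 + 0.125 = 3.305 m²·K/W
Q = 234 × 39.8 / 3.305 = 2818 W
E = 2818 W × 2420 h / 1000 = 6819 kWh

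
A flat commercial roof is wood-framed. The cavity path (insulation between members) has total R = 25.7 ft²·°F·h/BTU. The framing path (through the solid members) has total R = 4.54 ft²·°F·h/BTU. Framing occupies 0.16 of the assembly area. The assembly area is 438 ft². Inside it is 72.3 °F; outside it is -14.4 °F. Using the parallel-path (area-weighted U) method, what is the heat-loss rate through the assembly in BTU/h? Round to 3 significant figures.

2580 BTU/h

U_eff = 0.84/25.7 + 0.16/4.54 = 0.03268 + 0.03524 = 0.06793
R_eff = 1/U_eff = 14.72 ft²·°F·h/BTU
Q = 438 × (72.3 − (-14.4)) / 14.72 = 2580 BTU/h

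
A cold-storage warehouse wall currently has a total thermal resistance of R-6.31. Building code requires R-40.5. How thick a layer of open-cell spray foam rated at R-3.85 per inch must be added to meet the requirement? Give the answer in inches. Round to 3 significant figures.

8.88 in

ΔR = 40.5 − 6.31 = 34.19 ft²·°F·h/BTU
L = ΔR / (R/in) = 34.19/3.85 = 8.881 in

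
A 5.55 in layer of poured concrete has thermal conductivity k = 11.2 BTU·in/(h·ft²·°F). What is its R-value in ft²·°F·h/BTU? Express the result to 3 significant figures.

R = L/k = 5.55/11.2 = 0.4955 ft²·°F·h/BTU

0.496 ft²·°F·h/BTU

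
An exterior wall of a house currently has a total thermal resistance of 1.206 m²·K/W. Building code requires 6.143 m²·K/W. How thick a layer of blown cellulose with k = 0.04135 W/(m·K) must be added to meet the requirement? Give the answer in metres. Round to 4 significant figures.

0.2041 m

ΔR = 6.143 − 1.206 = 4.937 m²·K/W
L = ΔR × k = 4.937 × 0.04135 = 0.20414 m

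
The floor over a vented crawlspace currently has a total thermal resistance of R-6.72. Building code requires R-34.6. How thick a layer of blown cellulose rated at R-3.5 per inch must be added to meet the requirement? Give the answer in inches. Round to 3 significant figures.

7.97 in

ΔR = 34.6 − 6.72 = 27.88 ft²·°F·h/BTU
L = ΔR / (R/in) = 27.88/3.5 = 7.966 in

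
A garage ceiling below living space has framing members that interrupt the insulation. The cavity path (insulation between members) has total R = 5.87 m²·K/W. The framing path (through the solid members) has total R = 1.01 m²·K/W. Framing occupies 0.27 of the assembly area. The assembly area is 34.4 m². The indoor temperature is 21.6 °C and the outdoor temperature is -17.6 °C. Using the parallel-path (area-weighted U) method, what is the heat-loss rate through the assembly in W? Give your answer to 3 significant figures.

528 W

U_eff = 0.73/5.87 + 0.27/1.01 = 0.1244 + 0.2673 = 0.3917
R_eff = 1/U_eff = 2.553 m²·K/W
Q = 34.4 × (21.6 − (-17.6)) / 2.553 = 528.2 W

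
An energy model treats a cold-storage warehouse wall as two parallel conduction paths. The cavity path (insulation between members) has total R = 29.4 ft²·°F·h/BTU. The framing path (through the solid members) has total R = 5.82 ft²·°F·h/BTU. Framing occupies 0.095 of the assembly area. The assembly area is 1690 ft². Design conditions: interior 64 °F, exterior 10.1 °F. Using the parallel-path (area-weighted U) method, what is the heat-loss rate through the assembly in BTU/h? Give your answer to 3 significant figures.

U_eff = 0.905/29.4 + 0.095/5.82 = 0.03078 + 0.01632 = 0.04711
R_eff = 1/U_eff = 21.23 ft²·°F·h/BTU
Q = 1690 × (64 − 10.1) / 21.23 = 4291 BTU/h

4290 BTU/h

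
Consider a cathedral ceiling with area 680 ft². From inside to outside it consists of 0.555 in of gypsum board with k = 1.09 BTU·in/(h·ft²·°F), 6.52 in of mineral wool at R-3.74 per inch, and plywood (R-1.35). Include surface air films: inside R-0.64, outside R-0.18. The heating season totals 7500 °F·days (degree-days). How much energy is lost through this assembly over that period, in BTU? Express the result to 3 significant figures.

4520000 BTU

0.555/1.09 = 0.5092
6.52 × 3.74 = 24.38
R_total = 0.64 + 0.5092 + 24.38 + 1.35 + 0.18 = 27.06 ft²·°F·h/BTU
E = A × HDD × 24 / R = 680 × 7500 × 24 / 27.06 = 4523000 BTU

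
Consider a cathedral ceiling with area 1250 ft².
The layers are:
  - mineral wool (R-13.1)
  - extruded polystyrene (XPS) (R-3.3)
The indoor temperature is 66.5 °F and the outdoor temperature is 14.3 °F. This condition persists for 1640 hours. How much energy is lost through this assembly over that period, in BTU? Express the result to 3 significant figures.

R_total = 13.1 + 3.3 = 16.4 ft²·°F·h/BTU
Q = 1250 × (66.5 − 14.3) / 16.4 = 3979 BTU/h
E = 3979 × 1640 = 6525000 BTU

6530000 BTU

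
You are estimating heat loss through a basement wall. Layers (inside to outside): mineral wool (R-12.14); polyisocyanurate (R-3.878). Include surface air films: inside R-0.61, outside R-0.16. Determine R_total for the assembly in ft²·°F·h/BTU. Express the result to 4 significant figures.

16.79 ft²·°F·h/BTU

R_total = 0.61 + 12.14 + 3.878 + 0.16 = 16.788 ft²·°F·h/BTU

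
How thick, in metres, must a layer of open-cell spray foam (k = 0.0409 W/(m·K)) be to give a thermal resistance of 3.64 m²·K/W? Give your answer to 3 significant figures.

0.149 m

L = R·k = 3.64 × 0.0409 = 0.1489 m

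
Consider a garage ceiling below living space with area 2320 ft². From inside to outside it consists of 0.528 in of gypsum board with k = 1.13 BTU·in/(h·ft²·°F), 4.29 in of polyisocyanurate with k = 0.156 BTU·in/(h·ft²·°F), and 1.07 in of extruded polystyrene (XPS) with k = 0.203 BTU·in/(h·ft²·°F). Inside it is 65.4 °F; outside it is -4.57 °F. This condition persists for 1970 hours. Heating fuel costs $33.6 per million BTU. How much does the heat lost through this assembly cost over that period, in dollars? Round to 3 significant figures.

0.528/1.13 = 0.4673
4.29/0.156 = 27.5
1.07/0.203 = 5.271
R_total = 0.4673 + 27.5 + 5.271 = 33.24 ft²·°F·h/BTU
Q = 2320 × (65.4 − (-4.57)) / 33.24 = 4884 BTU/h
E = 4884 × 1970 = 9621000 BTU
Cost = 9621000/10⁶ × 33.6 = $323.3

323 dollars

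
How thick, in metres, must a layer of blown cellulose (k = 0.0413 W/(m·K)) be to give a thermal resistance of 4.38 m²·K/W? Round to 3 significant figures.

L = R·k = 4.38 × 0.0413 = 0.1809 m

0.181 m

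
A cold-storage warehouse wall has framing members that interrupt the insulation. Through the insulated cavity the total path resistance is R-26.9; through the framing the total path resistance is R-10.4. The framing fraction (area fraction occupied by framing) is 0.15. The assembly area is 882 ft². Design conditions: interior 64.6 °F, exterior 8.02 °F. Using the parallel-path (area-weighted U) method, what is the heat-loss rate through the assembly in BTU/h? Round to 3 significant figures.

2300 BTU/h

U_eff = 0.85/26.9 + 0.15/10.4 = 0.0316 + 0.01442 = 0.04602
R_eff = 1/U_eff = 21.73 ft²·°F·h/BTU
Q = 882 × (64.6 − 8.02) / 21.73 = 2297 BTU/h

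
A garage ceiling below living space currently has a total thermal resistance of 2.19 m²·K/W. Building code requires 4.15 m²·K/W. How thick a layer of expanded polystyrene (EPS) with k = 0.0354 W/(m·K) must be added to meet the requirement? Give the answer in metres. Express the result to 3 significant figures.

ΔR = 4.15 − 2.19 = 1.96 m²·K/W
L = ΔR × k = 1.96 × 0.0354 = 0.06938 m

0.0694 m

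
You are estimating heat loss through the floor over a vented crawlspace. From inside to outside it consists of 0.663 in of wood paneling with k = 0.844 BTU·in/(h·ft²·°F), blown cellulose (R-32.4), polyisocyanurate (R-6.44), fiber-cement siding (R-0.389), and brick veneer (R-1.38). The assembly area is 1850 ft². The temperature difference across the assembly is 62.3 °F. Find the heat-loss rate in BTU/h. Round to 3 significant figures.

2780 BTU/h

0.663/0.844 = 0.7855
R_total = 0.7855 + 32.4 + 6.44 + 0.389 + 1.38 = 41.39 ft²·°F·h/BTU
Q = A·ΔT/R = 1850 × 62.3 / 41.39 = 2784 BTU/h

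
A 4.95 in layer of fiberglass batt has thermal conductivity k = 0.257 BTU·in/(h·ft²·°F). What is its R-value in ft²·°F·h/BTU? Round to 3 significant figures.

R = L/k = 4.95/0.257 = 19.26 ft²·°F·h/BTU

19.3 ft²·°F·h/BTU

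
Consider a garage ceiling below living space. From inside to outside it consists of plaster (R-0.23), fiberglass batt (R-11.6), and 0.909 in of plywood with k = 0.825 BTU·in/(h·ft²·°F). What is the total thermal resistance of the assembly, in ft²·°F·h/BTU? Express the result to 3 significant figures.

12.9 ft²·°F·h/BTU

0.909/0.825 = 1.102
R_total = 0.23 + 11.6 + 1.102 = 12.93 ft²·°F·h/BTU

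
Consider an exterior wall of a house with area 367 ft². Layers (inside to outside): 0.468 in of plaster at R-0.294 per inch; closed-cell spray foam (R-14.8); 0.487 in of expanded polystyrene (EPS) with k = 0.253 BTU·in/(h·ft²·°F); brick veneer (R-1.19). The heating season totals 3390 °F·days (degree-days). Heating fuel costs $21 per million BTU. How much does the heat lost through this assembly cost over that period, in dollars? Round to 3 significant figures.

0.468 × 0.294 = 0.1376
0.487/0.253 = 1.925
R_total = 0.1376 + 14.8 + 1.925 + 1.19 = 18.05 ft²·°F·h/BTU
E = A × HDD × 24 / R = 367 × 3390 × 24 / 18.05 = 1654000 BTU
Cost = 1654000/10⁶ × 21 = $34.73

34.7 dollars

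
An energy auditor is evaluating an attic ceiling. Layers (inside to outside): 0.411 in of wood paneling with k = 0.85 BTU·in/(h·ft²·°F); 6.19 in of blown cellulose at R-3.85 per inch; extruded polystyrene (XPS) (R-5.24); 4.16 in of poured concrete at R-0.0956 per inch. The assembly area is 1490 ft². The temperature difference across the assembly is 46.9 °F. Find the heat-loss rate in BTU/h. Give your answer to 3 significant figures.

2330 BTU/h

0.411/0.85 = 0.4835
6.19 × 3.85 = 23.83
4.16 × 0.0956 = 0.3977
R_total = 0.4835 + 23.83 + 5.24 + 0.3977 = 29.95 ft²·°F·h/BTU
Q = A·ΔT/R = 1490 × 46.9 / 29.95 = 2333 BTU/h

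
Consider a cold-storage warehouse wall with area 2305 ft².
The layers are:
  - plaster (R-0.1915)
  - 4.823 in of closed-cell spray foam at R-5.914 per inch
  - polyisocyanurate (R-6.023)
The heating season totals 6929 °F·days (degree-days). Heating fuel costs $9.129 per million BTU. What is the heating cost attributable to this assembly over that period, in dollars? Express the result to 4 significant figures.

100.7 dollars

4.823 × 5.914 = 28.523
R_total = 0.1915 + 28.523 + 6.023 = 34.738 ft²·°F·h/BTU
E = A × HDD × 24 / R = 2305 × 6929 × 24 / 34.738 = 11034000 BTU
Cost = 11034000/10⁶ × 9.129 = $100.73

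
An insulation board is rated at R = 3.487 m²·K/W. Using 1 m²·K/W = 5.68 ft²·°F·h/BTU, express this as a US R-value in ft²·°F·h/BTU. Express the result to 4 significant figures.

R_US = 3.487 × 5.68 = 19.806

19.81 ft²·°F·h/BTU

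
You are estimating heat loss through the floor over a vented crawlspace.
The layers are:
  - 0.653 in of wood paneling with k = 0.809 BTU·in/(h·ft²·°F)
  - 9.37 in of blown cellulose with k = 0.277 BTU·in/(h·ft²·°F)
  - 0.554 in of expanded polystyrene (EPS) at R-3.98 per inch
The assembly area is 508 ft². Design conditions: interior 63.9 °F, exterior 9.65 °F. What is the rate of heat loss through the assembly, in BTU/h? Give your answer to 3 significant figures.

0.653/0.809 = 0.8072
9.37/0.277 = 33.83
0.554 × 3.98 = 2.205
R_total = 0.8072 + 33.83 + 2.205 = 36.84 ft²·°F·h/BTU
Q = A·ΔT/R = 508 × (63.9 − 9.65) / 36.84 = 748.1 BTU/h

748 BTU/h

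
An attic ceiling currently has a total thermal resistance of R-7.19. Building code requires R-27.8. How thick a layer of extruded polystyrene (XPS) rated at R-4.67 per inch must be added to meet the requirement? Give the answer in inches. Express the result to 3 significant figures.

4.41 in

ΔR = 27.8 − 7.19 = 20.61 ft²·°F·h/BTU
L = ΔR / (R/in) = 20.61/4.67 = 4.413 in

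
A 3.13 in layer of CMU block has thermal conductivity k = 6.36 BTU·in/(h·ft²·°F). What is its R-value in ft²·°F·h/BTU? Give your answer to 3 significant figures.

0.492 ft²·°F·h/BTU

R = L/k = 3.13/6.36 = 0.4921 ft²·°F·h/BTU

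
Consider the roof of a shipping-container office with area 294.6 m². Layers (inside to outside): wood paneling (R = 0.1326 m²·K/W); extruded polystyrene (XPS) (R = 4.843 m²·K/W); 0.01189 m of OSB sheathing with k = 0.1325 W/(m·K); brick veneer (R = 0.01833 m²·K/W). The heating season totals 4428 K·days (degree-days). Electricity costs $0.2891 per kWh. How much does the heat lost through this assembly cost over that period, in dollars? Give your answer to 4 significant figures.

1780 dollars

0.01189/0.1325 = 0.089736
R_total = 0.1326 + 4.843 + 0.089736 + 0.01833 = 5.0837 m²·K/W
E = A × HDD × 24 / R / 1000 = 294.6 × 4428 × 24 / 5.0837 / 1000 = 6158.5 kWh
Cost = 6158.5 × 0.2891 = $1780.4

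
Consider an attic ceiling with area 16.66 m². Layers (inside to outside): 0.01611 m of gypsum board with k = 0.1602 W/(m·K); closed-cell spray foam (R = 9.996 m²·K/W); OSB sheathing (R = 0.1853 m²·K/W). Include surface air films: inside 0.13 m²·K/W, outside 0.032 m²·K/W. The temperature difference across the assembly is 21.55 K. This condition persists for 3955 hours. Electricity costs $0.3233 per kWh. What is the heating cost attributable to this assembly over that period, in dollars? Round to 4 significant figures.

0.01611/0.1602 = 0.10056
R_total = 0.13 + 0.10056 + 9.996 + 0.1853 + 0.032 = 10.444 m²·K/W
Q = 16.66 × 21.55 / 10.444 = 34.376 W
E = 34.376 W × 3955 h / 1000 = 135.96 kWh
Cost = 135.96 × 0.3233 = $43.956

43.96 dollars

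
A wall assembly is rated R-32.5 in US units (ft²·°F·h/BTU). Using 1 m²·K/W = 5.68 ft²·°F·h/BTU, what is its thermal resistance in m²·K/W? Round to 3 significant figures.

R_SI = 32.5/5.68 = 5.722

5.72 m²·K/W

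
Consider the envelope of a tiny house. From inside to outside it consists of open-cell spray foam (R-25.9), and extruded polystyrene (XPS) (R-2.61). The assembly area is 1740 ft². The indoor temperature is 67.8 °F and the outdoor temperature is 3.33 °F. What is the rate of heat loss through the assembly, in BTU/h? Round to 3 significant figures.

3930 BTU/h

R_total = 25.9 + 2.61 = 28.51 ft²·°F·h/BTU
Q = A·ΔT/R = 1740 × (67.8 − 3.33) / 28.51 = 3935 BTU/h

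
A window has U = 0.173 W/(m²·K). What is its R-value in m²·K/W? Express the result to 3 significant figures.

5.78 m²·K/W

R = 1/U = 1/0.173 = 5.78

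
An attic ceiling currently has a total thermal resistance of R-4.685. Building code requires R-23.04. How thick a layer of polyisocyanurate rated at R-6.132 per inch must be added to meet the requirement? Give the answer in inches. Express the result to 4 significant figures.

ΔR = 23.04 − 4.685 = 18.355 ft²·°F·h/BTU
L = ΔR / (R/in) = 18.355/6.132 = 2.9933 in

2.993 in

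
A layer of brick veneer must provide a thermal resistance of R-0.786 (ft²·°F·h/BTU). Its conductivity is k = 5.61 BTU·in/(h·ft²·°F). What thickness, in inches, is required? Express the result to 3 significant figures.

L = R × k = 0.786 × 5.61 = 4.409 in

4.41 in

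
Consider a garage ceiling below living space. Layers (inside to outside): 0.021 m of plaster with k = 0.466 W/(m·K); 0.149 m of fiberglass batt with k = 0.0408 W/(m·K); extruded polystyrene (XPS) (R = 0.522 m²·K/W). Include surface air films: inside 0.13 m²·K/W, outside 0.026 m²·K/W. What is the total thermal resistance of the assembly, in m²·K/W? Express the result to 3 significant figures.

0.021/0.466 = 0.04506
0.149/0.0408 = 3.652
R_total = 0.13 + 0.04506 + 3.652 + 0.522 + 0.026 = 4.375 m²·K/W

4.38 m²·K/W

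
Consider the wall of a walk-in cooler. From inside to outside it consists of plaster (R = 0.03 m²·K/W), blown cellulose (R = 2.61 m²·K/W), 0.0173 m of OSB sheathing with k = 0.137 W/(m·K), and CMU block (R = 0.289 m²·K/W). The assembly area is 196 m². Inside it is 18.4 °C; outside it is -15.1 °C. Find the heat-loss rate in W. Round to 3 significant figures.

0.0173/0.137 = 0.1263
R_total = 0.03 + 2.61 + 0.1263 + 0.289 = 3.055 m²·K/W
Q = A·ΔT/R = 196 × (18.4 − (-15.1)) / 3.055 = 2149 W

2150 W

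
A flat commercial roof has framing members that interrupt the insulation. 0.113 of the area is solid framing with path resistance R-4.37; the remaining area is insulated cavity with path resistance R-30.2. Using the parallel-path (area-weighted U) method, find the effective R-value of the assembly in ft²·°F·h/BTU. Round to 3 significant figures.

U_eff = 0.887/30.2 + 0.113/4.37 = 0.02937 + 0.02586 = 0.05523
R_eff = 1/U_eff = 18.11 ft²·°F·h/BTU

18.1 ft²·°F·h/BTU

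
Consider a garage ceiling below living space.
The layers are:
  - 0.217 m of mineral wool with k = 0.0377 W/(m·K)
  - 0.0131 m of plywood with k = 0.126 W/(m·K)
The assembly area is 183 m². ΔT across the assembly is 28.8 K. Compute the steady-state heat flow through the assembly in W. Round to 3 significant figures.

0.217/0.0377 = 5.756
0.0131/0.126 = 0.104
R_total = 5.756 + 0.104 = 5.86 m²·K/W
Q = A·ΔT/R = 183 × 28.8 / 5.86 = 899.4 W

899 W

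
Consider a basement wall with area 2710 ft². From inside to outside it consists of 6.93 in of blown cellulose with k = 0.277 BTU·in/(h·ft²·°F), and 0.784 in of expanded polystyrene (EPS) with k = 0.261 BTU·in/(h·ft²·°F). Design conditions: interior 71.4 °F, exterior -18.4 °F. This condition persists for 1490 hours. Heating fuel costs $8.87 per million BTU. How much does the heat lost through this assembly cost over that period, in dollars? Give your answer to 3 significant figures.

115 dollars

6.93/0.277 = 25.02
0.784/0.261 = 3.004
R_total = 25.02 + 3.004 = 28.02 ft²·°F·h/BTU
Q = 2710 × (71.4 − (-18.4)) / 28.02 = 8685 BTU/h
E = 8685 × 1490 = 12940000 BTU
Cost = 12940000/10⁶ × 8.87 = $114.8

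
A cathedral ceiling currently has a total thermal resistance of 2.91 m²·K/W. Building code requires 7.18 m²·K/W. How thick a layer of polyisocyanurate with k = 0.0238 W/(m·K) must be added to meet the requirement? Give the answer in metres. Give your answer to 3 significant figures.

ΔR = 7.18 − 2.91 = 4.27 m²·K/W
L = ΔR × k = 4.27 × 0.0238 = 0.1016 m

0.102 m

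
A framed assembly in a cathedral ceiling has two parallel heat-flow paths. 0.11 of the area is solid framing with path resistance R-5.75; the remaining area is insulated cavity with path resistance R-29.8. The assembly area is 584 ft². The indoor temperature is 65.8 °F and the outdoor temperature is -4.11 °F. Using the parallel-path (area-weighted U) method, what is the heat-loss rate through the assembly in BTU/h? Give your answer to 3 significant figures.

2000 BTU/h

U_eff = 0.89/29.8 + 0.11/5.75 = 0.02987 + 0.01913 = 0.049
R_eff = 1/U_eff = 20.41 ft²·°F·h/BTU
Q = 584 × (65.8 − (-4.11)) / 20.41 = 2000 BTU/h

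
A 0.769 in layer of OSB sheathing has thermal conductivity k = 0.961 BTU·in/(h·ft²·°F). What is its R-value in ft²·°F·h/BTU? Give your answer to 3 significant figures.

R = L/k = 0.769/0.961 = 0.8002 ft²·°F·h/BTU

0.800 ft²·°F·h/BTU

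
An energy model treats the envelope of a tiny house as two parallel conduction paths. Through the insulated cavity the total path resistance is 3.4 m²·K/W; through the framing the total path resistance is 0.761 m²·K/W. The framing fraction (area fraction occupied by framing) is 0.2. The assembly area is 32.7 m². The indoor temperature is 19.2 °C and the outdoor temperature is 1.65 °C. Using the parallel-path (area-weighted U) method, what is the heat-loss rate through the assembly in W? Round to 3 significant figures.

U_eff = 0.8/3.4 + 0.2/0.761 = 0.2353 + 0.2628 = 0.4981
R_eff = 1/U_eff = 2.008 m²·K/W
Q = 32.7 × (19.2 − 1.65) / 2.008 = 285.9 W

286 W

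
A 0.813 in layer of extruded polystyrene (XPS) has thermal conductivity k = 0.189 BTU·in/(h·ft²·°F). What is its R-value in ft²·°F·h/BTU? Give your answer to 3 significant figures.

4.30 ft²·°F·h/BTU

R = L/k = 0.813/0.189 = 4.302 ft²·°F·h/BTU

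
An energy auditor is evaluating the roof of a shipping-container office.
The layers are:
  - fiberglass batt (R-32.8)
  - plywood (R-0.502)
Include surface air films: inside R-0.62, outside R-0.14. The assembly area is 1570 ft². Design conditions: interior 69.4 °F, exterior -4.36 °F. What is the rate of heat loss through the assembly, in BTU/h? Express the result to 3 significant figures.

3400 BTU/h

R_total = 0.62 + 32.8 + 0.502 + 0.14 = 34.06 ft²·°F·h/BTU
Q = A·ΔT/R = 1570 × (69.4 − (-4.36)) / 34.06 = 3400 BTU/h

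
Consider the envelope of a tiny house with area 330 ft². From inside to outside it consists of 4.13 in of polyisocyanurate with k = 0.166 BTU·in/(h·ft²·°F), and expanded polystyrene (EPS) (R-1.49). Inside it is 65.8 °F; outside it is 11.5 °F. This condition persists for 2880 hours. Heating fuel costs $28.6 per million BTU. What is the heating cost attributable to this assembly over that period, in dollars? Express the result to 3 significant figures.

56.0 dollars

4.13/0.166 = 24.88
R_total = 24.88 + 1.49 = 26.37 ft²·°F·h/BTU
Q = 330 × (65.8 − 11.5) / 26.37 = 679.5 BTU/h
E = 679.5 × 2880 = 1957000 BTU
Cost = 1957000/10⁶ × 28.6 = $55.97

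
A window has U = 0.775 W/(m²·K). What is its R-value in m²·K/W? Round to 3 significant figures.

1.29 m²·K/W

R = 1/U = 1/0.775 = 1.29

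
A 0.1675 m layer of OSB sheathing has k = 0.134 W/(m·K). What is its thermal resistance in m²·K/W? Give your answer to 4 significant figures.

R = L/k = 0.1675/0.134 = 1.25 m²·K/W

1.250 m²·K/W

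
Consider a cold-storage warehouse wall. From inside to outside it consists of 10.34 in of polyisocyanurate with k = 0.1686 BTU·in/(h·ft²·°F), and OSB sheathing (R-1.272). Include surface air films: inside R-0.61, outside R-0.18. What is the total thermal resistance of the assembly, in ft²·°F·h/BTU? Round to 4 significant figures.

10.34/0.1686 = 61.329
R_total = 0.61 + 61.329 + 1.272 + 0.18 = 63.391 ft²·°F·h/BTU

63.39 ft²·°F·h/BTU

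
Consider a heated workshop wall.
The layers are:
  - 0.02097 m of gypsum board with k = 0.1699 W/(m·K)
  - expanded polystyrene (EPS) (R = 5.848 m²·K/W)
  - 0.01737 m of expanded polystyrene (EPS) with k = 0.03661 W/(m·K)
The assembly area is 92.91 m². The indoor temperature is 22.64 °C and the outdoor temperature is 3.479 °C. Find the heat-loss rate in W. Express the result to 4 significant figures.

0.02097/0.1699 = 0.12343
0.01737/0.03661 = 0.47446
R_total = 0.12343 + 5.848 + 0.47446 = 6.4459 m²·K/W
Q = A·ΔT/R = 92.91 × (22.64 − 3.479) / 6.4459 = 276.18 W

276.2 W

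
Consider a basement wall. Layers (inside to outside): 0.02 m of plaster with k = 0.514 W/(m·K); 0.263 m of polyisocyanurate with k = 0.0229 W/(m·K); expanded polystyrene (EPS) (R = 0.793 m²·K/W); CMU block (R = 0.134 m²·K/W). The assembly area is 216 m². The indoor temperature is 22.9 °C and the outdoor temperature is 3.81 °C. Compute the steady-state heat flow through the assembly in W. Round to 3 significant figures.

331 W

0.02/0.514 = 0.03891
0.263/0.0229 = 11.48
R_total = 0.03891 + 11.48 + 0.793 + 0.134 = 12.45 m²·K/W
Q = A·ΔT/R = 216 × (22.9 − 3.81) / 12.45 = 331.2 W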